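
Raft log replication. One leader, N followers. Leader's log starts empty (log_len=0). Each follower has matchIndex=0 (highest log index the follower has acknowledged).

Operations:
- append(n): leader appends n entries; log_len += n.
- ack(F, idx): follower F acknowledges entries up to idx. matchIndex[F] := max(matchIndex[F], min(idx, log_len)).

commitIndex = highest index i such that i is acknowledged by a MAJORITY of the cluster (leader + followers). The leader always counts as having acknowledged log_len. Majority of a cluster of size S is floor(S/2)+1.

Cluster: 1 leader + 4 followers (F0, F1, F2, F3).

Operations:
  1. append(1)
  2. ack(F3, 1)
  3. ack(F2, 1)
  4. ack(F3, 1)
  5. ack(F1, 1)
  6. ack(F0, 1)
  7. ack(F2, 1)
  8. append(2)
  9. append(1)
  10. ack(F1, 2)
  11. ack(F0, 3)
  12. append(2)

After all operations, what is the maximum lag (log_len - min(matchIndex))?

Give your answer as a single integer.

Answer: 5

Derivation:
Op 1: append 1 -> log_len=1
Op 2: F3 acks idx 1 -> match: F0=0 F1=0 F2=0 F3=1; commitIndex=0
Op 3: F2 acks idx 1 -> match: F0=0 F1=0 F2=1 F3=1; commitIndex=1
Op 4: F3 acks idx 1 -> match: F0=0 F1=0 F2=1 F3=1; commitIndex=1
Op 5: F1 acks idx 1 -> match: F0=0 F1=1 F2=1 F3=1; commitIndex=1
Op 6: F0 acks idx 1 -> match: F0=1 F1=1 F2=1 F3=1; commitIndex=1
Op 7: F2 acks idx 1 -> match: F0=1 F1=1 F2=1 F3=1; commitIndex=1
Op 8: append 2 -> log_len=3
Op 9: append 1 -> log_len=4
Op 10: F1 acks idx 2 -> match: F0=1 F1=2 F2=1 F3=1; commitIndex=1
Op 11: F0 acks idx 3 -> match: F0=3 F1=2 F2=1 F3=1; commitIndex=2
Op 12: append 2 -> log_len=6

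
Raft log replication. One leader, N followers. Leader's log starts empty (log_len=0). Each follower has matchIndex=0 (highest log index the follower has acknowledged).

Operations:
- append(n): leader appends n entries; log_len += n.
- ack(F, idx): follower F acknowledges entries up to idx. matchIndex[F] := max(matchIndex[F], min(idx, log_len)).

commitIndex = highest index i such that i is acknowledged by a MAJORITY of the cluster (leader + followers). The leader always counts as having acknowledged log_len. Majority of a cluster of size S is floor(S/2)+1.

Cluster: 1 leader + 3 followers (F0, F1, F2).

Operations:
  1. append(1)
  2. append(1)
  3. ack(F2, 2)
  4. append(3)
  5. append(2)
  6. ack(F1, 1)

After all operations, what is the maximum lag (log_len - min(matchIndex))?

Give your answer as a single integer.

Op 1: append 1 -> log_len=1
Op 2: append 1 -> log_len=2
Op 3: F2 acks idx 2 -> match: F0=0 F1=0 F2=2; commitIndex=0
Op 4: append 3 -> log_len=5
Op 5: append 2 -> log_len=7
Op 6: F1 acks idx 1 -> match: F0=0 F1=1 F2=2; commitIndex=1

Answer: 7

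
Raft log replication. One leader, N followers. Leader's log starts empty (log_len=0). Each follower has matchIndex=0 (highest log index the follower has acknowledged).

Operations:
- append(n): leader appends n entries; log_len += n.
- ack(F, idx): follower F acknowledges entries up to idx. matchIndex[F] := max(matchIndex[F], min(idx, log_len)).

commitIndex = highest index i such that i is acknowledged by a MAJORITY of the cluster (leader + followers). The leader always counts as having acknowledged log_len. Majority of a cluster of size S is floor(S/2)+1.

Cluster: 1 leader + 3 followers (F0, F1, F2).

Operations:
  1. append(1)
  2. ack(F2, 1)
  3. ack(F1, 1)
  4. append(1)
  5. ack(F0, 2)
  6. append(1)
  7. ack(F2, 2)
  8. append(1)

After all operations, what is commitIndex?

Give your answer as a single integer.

Op 1: append 1 -> log_len=1
Op 2: F2 acks idx 1 -> match: F0=0 F1=0 F2=1; commitIndex=0
Op 3: F1 acks idx 1 -> match: F0=0 F1=1 F2=1; commitIndex=1
Op 4: append 1 -> log_len=2
Op 5: F0 acks idx 2 -> match: F0=2 F1=1 F2=1; commitIndex=1
Op 6: append 1 -> log_len=3
Op 7: F2 acks idx 2 -> match: F0=2 F1=1 F2=2; commitIndex=2
Op 8: append 1 -> log_len=4

Answer: 2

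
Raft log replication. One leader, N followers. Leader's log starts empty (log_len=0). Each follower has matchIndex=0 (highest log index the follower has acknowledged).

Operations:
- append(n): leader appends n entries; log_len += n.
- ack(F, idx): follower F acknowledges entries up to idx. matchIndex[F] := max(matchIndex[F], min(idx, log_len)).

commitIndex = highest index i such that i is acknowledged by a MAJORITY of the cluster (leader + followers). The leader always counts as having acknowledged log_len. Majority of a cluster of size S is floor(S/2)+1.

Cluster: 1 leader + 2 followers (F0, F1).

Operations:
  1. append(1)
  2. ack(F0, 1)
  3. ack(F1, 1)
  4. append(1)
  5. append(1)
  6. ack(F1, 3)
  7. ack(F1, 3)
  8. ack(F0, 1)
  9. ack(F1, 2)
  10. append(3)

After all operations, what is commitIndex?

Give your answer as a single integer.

Op 1: append 1 -> log_len=1
Op 2: F0 acks idx 1 -> match: F0=1 F1=0; commitIndex=1
Op 3: F1 acks idx 1 -> match: F0=1 F1=1; commitIndex=1
Op 4: append 1 -> log_len=2
Op 5: append 1 -> log_len=3
Op 6: F1 acks idx 3 -> match: F0=1 F1=3; commitIndex=3
Op 7: F1 acks idx 3 -> match: F0=1 F1=3; commitIndex=3
Op 8: F0 acks idx 1 -> match: F0=1 F1=3; commitIndex=3
Op 9: F1 acks idx 2 -> match: F0=1 F1=3; commitIndex=3
Op 10: append 3 -> log_len=6

Answer: 3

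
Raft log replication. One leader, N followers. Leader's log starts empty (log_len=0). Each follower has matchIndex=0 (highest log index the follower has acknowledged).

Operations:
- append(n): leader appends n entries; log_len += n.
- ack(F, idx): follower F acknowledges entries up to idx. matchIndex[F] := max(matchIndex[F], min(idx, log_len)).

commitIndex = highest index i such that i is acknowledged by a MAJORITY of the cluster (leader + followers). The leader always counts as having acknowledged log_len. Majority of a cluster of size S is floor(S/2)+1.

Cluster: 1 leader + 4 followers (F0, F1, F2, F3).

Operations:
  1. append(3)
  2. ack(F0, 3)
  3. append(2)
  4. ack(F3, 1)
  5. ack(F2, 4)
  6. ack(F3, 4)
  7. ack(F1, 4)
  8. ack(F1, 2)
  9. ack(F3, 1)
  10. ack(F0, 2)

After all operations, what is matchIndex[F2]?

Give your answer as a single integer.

Answer: 4

Derivation:
Op 1: append 3 -> log_len=3
Op 2: F0 acks idx 3 -> match: F0=3 F1=0 F2=0 F3=0; commitIndex=0
Op 3: append 2 -> log_len=5
Op 4: F3 acks idx 1 -> match: F0=3 F1=0 F2=0 F3=1; commitIndex=1
Op 5: F2 acks idx 4 -> match: F0=3 F1=0 F2=4 F3=1; commitIndex=3
Op 6: F3 acks idx 4 -> match: F0=3 F1=0 F2=4 F3=4; commitIndex=4
Op 7: F1 acks idx 4 -> match: F0=3 F1=4 F2=4 F3=4; commitIndex=4
Op 8: F1 acks idx 2 -> match: F0=3 F1=4 F2=4 F3=4; commitIndex=4
Op 9: F3 acks idx 1 -> match: F0=3 F1=4 F2=4 F3=4; commitIndex=4
Op 10: F0 acks idx 2 -> match: F0=3 F1=4 F2=4 F3=4; commitIndex=4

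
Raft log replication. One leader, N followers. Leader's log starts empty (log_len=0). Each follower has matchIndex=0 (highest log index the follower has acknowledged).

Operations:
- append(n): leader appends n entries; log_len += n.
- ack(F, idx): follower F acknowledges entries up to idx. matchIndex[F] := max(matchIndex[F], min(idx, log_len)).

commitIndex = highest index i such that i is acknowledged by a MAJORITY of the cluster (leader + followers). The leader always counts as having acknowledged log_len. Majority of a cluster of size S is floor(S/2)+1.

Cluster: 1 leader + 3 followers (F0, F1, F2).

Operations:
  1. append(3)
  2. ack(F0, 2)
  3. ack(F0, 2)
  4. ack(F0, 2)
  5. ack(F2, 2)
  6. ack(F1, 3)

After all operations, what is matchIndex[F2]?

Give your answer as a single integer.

Answer: 2

Derivation:
Op 1: append 3 -> log_len=3
Op 2: F0 acks idx 2 -> match: F0=2 F1=0 F2=0; commitIndex=0
Op 3: F0 acks idx 2 -> match: F0=2 F1=0 F2=0; commitIndex=0
Op 4: F0 acks idx 2 -> match: F0=2 F1=0 F2=0; commitIndex=0
Op 5: F2 acks idx 2 -> match: F0=2 F1=0 F2=2; commitIndex=2
Op 6: F1 acks idx 3 -> match: F0=2 F1=3 F2=2; commitIndex=2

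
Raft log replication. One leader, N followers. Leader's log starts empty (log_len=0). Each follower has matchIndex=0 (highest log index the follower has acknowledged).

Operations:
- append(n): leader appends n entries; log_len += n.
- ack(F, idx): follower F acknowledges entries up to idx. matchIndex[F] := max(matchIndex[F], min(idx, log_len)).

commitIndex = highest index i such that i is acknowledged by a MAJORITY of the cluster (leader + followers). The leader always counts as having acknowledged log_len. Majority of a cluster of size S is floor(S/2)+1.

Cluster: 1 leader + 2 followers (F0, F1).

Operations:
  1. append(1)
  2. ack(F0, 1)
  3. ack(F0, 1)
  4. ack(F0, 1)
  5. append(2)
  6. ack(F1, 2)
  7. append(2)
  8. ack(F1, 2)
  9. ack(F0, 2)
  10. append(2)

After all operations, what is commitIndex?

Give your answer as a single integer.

Op 1: append 1 -> log_len=1
Op 2: F0 acks idx 1 -> match: F0=1 F1=0; commitIndex=1
Op 3: F0 acks idx 1 -> match: F0=1 F1=0; commitIndex=1
Op 4: F0 acks idx 1 -> match: F0=1 F1=0; commitIndex=1
Op 5: append 2 -> log_len=3
Op 6: F1 acks idx 2 -> match: F0=1 F1=2; commitIndex=2
Op 7: append 2 -> log_len=5
Op 8: F1 acks idx 2 -> match: F0=1 F1=2; commitIndex=2
Op 9: F0 acks idx 2 -> match: F0=2 F1=2; commitIndex=2
Op 10: append 2 -> log_len=7

Answer: 2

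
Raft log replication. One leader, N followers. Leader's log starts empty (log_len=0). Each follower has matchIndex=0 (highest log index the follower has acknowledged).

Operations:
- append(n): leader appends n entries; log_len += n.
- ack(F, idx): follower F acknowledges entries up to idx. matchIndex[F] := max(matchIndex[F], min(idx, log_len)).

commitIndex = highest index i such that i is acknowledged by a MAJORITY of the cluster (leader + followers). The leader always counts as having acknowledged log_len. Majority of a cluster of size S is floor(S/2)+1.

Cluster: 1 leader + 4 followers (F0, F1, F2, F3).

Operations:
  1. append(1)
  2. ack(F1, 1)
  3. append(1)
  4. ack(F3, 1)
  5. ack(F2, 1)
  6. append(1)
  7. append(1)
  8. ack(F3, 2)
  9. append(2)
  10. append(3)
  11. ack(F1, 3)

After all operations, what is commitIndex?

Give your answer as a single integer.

Op 1: append 1 -> log_len=1
Op 2: F1 acks idx 1 -> match: F0=0 F1=1 F2=0 F3=0; commitIndex=0
Op 3: append 1 -> log_len=2
Op 4: F3 acks idx 1 -> match: F0=0 F1=1 F2=0 F3=1; commitIndex=1
Op 5: F2 acks idx 1 -> match: F0=0 F1=1 F2=1 F3=1; commitIndex=1
Op 6: append 1 -> log_len=3
Op 7: append 1 -> log_len=4
Op 8: F3 acks idx 2 -> match: F0=0 F1=1 F2=1 F3=2; commitIndex=1
Op 9: append 2 -> log_len=6
Op 10: append 3 -> log_len=9
Op 11: F1 acks idx 3 -> match: F0=0 F1=3 F2=1 F3=2; commitIndex=2

Answer: 2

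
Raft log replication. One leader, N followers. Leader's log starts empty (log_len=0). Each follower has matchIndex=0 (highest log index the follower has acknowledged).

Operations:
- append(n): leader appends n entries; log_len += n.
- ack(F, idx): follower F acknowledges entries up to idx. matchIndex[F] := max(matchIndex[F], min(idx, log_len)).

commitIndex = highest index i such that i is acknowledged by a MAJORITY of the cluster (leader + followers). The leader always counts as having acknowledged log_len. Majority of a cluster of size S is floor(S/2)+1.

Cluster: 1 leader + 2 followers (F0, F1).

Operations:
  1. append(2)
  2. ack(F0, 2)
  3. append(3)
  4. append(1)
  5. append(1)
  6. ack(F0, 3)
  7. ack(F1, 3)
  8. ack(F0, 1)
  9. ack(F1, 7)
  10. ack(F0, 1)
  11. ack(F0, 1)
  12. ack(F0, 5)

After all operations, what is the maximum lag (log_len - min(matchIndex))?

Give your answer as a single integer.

Answer: 2

Derivation:
Op 1: append 2 -> log_len=2
Op 2: F0 acks idx 2 -> match: F0=2 F1=0; commitIndex=2
Op 3: append 3 -> log_len=5
Op 4: append 1 -> log_len=6
Op 5: append 1 -> log_len=7
Op 6: F0 acks idx 3 -> match: F0=3 F1=0; commitIndex=3
Op 7: F1 acks idx 3 -> match: F0=3 F1=3; commitIndex=3
Op 8: F0 acks idx 1 -> match: F0=3 F1=3; commitIndex=3
Op 9: F1 acks idx 7 -> match: F0=3 F1=7; commitIndex=7
Op 10: F0 acks idx 1 -> match: F0=3 F1=7; commitIndex=7
Op 11: F0 acks idx 1 -> match: F0=3 F1=7; commitIndex=7
Op 12: F0 acks idx 5 -> match: F0=5 F1=7; commitIndex=7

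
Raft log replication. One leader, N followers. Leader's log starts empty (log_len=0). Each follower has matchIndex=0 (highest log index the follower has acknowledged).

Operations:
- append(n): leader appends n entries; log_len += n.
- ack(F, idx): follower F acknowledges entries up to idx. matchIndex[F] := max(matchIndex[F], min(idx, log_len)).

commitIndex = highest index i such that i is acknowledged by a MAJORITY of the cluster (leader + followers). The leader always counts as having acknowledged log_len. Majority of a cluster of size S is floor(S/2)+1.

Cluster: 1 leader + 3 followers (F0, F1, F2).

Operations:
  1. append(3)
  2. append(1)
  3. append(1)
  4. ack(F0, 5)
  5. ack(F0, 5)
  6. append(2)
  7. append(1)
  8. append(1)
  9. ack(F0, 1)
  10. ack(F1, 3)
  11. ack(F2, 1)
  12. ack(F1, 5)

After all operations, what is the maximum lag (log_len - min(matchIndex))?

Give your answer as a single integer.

Answer: 8

Derivation:
Op 1: append 3 -> log_len=3
Op 2: append 1 -> log_len=4
Op 3: append 1 -> log_len=5
Op 4: F0 acks idx 5 -> match: F0=5 F1=0 F2=0; commitIndex=0
Op 5: F0 acks idx 5 -> match: F0=5 F1=0 F2=0; commitIndex=0
Op 6: append 2 -> log_len=7
Op 7: append 1 -> log_len=8
Op 8: append 1 -> log_len=9
Op 9: F0 acks idx 1 -> match: F0=5 F1=0 F2=0; commitIndex=0
Op 10: F1 acks idx 3 -> match: F0=5 F1=3 F2=0; commitIndex=3
Op 11: F2 acks idx 1 -> match: F0=5 F1=3 F2=1; commitIndex=3
Op 12: F1 acks idx 5 -> match: F0=5 F1=5 F2=1; commitIndex=5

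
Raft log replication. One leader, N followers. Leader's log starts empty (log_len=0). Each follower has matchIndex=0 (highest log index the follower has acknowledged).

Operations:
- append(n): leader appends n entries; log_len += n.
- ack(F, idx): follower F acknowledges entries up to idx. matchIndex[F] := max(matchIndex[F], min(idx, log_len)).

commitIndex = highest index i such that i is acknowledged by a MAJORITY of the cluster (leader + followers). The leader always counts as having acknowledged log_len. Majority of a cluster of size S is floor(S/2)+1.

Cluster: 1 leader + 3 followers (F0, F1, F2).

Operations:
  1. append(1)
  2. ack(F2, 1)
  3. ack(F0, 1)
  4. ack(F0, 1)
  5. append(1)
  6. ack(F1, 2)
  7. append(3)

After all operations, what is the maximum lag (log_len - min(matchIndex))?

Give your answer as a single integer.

Op 1: append 1 -> log_len=1
Op 2: F2 acks idx 1 -> match: F0=0 F1=0 F2=1; commitIndex=0
Op 3: F0 acks idx 1 -> match: F0=1 F1=0 F2=1; commitIndex=1
Op 4: F0 acks idx 1 -> match: F0=1 F1=0 F2=1; commitIndex=1
Op 5: append 1 -> log_len=2
Op 6: F1 acks idx 2 -> match: F0=1 F1=2 F2=1; commitIndex=1
Op 7: append 3 -> log_len=5

Answer: 4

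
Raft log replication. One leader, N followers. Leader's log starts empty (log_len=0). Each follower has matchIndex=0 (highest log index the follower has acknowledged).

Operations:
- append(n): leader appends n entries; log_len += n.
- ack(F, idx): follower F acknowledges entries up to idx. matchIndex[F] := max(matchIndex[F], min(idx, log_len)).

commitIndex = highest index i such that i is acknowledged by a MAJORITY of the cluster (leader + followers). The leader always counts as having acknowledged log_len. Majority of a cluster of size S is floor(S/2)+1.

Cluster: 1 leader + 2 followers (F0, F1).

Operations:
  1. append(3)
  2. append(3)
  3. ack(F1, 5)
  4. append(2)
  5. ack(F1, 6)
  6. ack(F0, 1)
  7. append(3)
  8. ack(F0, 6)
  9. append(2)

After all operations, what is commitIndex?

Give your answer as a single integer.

Op 1: append 3 -> log_len=3
Op 2: append 3 -> log_len=6
Op 3: F1 acks idx 5 -> match: F0=0 F1=5; commitIndex=5
Op 4: append 2 -> log_len=8
Op 5: F1 acks idx 6 -> match: F0=0 F1=6; commitIndex=6
Op 6: F0 acks idx 1 -> match: F0=1 F1=6; commitIndex=6
Op 7: append 3 -> log_len=11
Op 8: F0 acks idx 6 -> match: F0=6 F1=6; commitIndex=6
Op 9: append 2 -> log_len=13

Answer: 6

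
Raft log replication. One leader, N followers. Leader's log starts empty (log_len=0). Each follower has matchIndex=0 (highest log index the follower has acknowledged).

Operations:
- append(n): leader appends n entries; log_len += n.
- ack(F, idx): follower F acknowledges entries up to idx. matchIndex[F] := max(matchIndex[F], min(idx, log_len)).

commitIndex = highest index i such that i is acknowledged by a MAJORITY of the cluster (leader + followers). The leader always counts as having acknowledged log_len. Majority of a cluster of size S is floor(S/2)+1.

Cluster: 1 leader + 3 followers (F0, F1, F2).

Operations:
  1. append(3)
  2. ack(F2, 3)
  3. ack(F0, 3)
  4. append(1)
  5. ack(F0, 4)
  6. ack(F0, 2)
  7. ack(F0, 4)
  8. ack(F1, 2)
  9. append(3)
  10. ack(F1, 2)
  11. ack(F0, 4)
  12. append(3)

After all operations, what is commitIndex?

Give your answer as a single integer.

Op 1: append 3 -> log_len=3
Op 2: F2 acks idx 3 -> match: F0=0 F1=0 F2=3; commitIndex=0
Op 3: F0 acks idx 3 -> match: F0=3 F1=0 F2=3; commitIndex=3
Op 4: append 1 -> log_len=4
Op 5: F0 acks idx 4 -> match: F0=4 F1=0 F2=3; commitIndex=3
Op 6: F0 acks idx 2 -> match: F0=4 F1=0 F2=3; commitIndex=3
Op 7: F0 acks idx 4 -> match: F0=4 F1=0 F2=3; commitIndex=3
Op 8: F1 acks idx 2 -> match: F0=4 F1=2 F2=3; commitIndex=3
Op 9: append 3 -> log_len=7
Op 10: F1 acks idx 2 -> match: F0=4 F1=2 F2=3; commitIndex=3
Op 11: F0 acks idx 4 -> match: F0=4 F1=2 F2=3; commitIndex=3
Op 12: append 3 -> log_len=10

Answer: 3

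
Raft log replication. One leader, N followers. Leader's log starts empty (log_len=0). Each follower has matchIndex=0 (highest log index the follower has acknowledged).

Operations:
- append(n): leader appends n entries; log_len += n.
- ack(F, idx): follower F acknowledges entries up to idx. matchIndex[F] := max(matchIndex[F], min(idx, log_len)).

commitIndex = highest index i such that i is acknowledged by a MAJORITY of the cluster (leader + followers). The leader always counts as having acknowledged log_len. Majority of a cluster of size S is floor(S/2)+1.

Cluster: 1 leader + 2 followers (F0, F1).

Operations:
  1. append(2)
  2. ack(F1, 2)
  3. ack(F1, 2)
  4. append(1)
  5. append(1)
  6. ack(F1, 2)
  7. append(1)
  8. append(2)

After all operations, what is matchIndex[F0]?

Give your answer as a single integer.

Op 1: append 2 -> log_len=2
Op 2: F1 acks idx 2 -> match: F0=0 F1=2; commitIndex=2
Op 3: F1 acks idx 2 -> match: F0=0 F1=2; commitIndex=2
Op 4: append 1 -> log_len=3
Op 5: append 1 -> log_len=4
Op 6: F1 acks idx 2 -> match: F0=0 F1=2; commitIndex=2
Op 7: append 1 -> log_len=5
Op 8: append 2 -> log_len=7

Answer: 0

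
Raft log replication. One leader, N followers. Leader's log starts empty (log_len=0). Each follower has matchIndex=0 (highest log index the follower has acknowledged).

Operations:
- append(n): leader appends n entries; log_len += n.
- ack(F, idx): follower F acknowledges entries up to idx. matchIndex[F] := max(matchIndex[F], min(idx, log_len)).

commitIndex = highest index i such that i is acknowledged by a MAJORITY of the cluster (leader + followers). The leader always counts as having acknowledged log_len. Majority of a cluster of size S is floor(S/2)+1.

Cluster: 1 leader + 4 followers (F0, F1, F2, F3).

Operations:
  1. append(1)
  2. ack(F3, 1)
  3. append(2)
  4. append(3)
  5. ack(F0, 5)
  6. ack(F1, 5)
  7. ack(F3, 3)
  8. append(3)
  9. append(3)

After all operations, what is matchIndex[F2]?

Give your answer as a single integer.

Answer: 0

Derivation:
Op 1: append 1 -> log_len=1
Op 2: F3 acks idx 1 -> match: F0=0 F1=0 F2=0 F3=1; commitIndex=0
Op 3: append 2 -> log_len=3
Op 4: append 3 -> log_len=6
Op 5: F0 acks idx 5 -> match: F0=5 F1=0 F2=0 F3=1; commitIndex=1
Op 6: F1 acks idx 5 -> match: F0=5 F1=5 F2=0 F3=1; commitIndex=5
Op 7: F3 acks idx 3 -> match: F0=5 F1=5 F2=0 F3=3; commitIndex=5
Op 8: append 3 -> log_len=9
Op 9: append 3 -> log_len=12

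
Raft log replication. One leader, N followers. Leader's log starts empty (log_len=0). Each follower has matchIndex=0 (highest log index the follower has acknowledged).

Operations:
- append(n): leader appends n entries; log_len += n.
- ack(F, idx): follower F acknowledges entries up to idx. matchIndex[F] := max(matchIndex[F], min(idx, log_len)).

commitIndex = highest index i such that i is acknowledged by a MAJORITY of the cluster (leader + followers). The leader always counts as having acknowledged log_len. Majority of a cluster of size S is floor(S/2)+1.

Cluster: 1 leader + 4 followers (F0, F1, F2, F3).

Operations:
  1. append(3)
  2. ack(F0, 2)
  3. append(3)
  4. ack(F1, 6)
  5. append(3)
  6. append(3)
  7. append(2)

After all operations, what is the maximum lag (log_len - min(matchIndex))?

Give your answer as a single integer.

Op 1: append 3 -> log_len=3
Op 2: F0 acks idx 2 -> match: F0=2 F1=0 F2=0 F3=0; commitIndex=0
Op 3: append 3 -> log_len=6
Op 4: F1 acks idx 6 -> match: F0=2 F1=6 F2=0 F3=0; commitIndex=2
Op 5: append 3 -> log_len=9
Op 6: append 3 -> log_len=12
Op 7: append 2 -> log_len=14

Answer: 14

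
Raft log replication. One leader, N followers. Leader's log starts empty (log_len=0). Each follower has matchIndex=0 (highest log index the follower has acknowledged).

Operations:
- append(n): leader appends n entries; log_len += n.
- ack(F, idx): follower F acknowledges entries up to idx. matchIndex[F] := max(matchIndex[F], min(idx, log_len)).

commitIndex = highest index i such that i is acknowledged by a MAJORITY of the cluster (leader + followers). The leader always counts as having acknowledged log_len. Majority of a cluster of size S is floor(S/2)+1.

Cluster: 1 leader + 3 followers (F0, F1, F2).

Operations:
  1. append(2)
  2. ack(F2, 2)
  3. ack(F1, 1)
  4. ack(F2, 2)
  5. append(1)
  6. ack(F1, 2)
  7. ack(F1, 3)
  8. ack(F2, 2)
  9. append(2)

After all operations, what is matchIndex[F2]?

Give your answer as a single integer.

Op 1: append 2 -> log_len=2
Op 2: F2 acks idx 2 -> match: F0=0 F1=0 F2=2; commitIndex=0
Op 3: F1 acks idx 1 -> match: F0=0 F1=1 F2=2; commitIndex=1
Op 4: F2 acks idx 2 -> match: F0=0 F1=1 F2=2; commitIndex=1
Op 5: append 1 -> log_len=3
Op 6: F1 acks idx 2 -> match: F0=0 F1=2 F2=2; commitIndex=2
Op 7: F1 acks idx 3 -> match: F0=0 F1=3 F2=2; commitIndex=2
Op 8: F2 acks idx 2 -> match: F0=0 F1=3 F2=2; commitIndex=2
Op 9: append 2 -> log_len=5

Answer: 2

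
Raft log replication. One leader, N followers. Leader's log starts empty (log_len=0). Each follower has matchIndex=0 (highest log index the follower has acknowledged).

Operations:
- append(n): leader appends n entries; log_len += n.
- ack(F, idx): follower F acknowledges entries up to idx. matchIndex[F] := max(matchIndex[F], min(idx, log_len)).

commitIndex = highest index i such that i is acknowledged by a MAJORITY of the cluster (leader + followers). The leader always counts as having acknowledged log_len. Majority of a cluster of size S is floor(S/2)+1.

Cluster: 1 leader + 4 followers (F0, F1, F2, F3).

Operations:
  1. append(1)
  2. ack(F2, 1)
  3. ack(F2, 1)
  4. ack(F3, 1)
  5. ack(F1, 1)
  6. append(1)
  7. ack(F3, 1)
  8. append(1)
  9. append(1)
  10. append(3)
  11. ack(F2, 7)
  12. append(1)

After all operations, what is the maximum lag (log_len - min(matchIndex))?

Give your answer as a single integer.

Op 1: append 1 -> log_len=1
Op 2: F2 acks idx 1 -> match: F0=0 F1=0 F2=1 F3=0; commitIndex=0
Op 3: F2 acks idx 1 -> match: F0=0 F1=0 F2=1 F3=0; commitIndex=0
Op 4: F3 acks idx 1 -> match: F0=0 F1=0 F2=1 F3=1; commitIndex=1
Op 5: F1 acks idx 1 -> match: F0=0 F1=1 F2=1 F3=1; commitIndex=1
Op 6: append 1 -> log_len=2
Op 7: F3 acks idx 1 -> match: F0=0 F1=1 F2=1 F3=1; commitIndex=1
Op 8: append 1 -> log_len=3
Op 9: append 1 -> log_len=4
Op 10: append 3 -> log_len=7
Op 11: F2 acks idx 7 -> match: F0=0 F1=1 F2=7 F3=1; commitIndex=1
Op 12: append 1 -> log_len=8

Answer: 8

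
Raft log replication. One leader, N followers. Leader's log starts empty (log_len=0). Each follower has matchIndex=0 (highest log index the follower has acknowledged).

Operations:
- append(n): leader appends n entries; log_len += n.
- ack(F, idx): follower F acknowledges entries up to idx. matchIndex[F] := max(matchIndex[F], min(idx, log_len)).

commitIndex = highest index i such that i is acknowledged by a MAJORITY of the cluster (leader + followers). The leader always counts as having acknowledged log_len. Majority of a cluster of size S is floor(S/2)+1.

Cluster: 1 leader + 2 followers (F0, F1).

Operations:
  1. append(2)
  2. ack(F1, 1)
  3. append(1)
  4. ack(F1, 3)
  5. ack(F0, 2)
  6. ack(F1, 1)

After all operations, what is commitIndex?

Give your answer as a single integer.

Op 1: append 2 -> log_len=2
Op 2: F1 acks idx 1 -> match: F0=0 F1=1; commitIndex=1
Op 3: append 1 -> log_len=3
Op 4: F1 acks idx 3 -> match: F0=0 F1=3; commitIndex=3
Op 5: F0 acks idx 2 -> match: F0=2 F1=3; commitIndex=3
Op 6: F1 acks idx 1 -> match: F0=2 F1=3; commitIndex=3

Answer: 3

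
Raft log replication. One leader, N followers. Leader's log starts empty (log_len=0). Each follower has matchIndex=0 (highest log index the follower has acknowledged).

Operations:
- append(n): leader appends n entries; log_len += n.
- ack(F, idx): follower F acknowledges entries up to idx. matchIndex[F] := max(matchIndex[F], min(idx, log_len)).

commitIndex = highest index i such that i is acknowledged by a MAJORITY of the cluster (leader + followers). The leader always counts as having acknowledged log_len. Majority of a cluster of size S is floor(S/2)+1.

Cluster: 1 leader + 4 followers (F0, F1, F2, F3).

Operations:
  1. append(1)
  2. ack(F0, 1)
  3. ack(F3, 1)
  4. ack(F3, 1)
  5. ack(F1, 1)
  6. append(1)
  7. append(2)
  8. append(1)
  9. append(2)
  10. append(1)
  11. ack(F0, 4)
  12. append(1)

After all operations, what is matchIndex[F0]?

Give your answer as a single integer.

Op 1: append 1 -> log_len=1
Op 2: F0 acks idx 1 -> match: F0=1 F1=0 F2=0 F3=0; commitIndex=0
Op 3: F3 acks idx 1 -> match: F0=1 F1=0 F2=0 F3=1; commitIndex=1
Op 4: F3 acks idx 1 -> match: F0=1 F1=0 F2=0 F3=1; commitIndex=1
Op 5: F1 acks idx 1 -> match: F0=1 F1=1 F2=0 F3=1; commitIndex=1
Op 6: append 1 -> log_len=2
Op 7: append 2 -> log_len=4
Op 8: append 1 -> log_len=5
Op 9: append 2 -> log_len=7
Op 10: append 1 -> log_len=8
Op 11: F0 acks idx 4 -> match: F0=4 F1=1 F2=0 F3=1; commitIndex=1
Op 12: append 1 -> log_len=9

Answer: 4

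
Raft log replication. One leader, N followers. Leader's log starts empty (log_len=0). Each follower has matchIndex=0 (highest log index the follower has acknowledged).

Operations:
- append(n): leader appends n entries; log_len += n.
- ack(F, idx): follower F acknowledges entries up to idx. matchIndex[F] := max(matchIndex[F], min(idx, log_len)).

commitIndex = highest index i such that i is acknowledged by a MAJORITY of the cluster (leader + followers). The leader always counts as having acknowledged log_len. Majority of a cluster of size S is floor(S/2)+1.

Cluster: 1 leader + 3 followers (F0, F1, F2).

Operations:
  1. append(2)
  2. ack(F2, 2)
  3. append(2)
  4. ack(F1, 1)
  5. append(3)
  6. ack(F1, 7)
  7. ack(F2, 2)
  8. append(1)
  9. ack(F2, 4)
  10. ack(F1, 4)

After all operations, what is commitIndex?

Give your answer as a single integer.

Answer: 4

Derivation:
Op 1: append 2 -> log_len=2
Op 2: F2 acks idx 2 -> match: F0=0 F1=0 F2=2; commitIndex=0
Op 3: append 2 -> log_len=4
Op 4: F1 acks idx 1 -> match: F0=0 F1=1 F2=2; commitIndex=1
Op 5: append 3 -> log_len=7
Op 6: F1 acks idx 7 -> match: F0=0 F1=7 F2=2; commitIndex=2
Op 7: F2 acks idx 2 -> match: F0=0 F1=7 F2=2; commitIndex=2
Op 8: append 1 -> log_len=8
Op 9: F2 acks idx 4 -> match: F0=0 F1=7 F2=4; commitIndex=4
Op 10: F1 acks idx 4 -> match: F0=0 F1=7 F2=4; commitIndex=4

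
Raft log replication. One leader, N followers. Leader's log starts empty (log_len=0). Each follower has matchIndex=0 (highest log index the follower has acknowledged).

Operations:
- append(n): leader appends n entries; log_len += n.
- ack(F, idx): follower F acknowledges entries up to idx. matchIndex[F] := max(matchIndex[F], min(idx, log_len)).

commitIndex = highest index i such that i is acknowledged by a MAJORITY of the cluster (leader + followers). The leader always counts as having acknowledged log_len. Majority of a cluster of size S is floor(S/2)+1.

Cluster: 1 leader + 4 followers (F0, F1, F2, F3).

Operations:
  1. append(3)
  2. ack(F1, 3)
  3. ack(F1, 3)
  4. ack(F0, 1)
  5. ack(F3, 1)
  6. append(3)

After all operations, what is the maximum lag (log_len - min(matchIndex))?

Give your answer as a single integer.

Op 1: append 3 -> log_len=3
Op 2: F1 acks idx 3 -> match: F0=0 F1=3 F2=0 F3=0; commitIndex=0
Op 3: F1 acks idx 3 -> match: F0=0 F1=3 F2=0 F3=0; commitIndex=0
Op 4: F0 acks idx 1 -> match: F0=1 F1=3 F2=0 F3=0; commitIndex=1
Op 5: F3 acks idx 1 -> match: F0=1 F1=3 F2=0 F3=1; commitIndex=1
Op 6: append 3 -> log_len=6

Answer: 6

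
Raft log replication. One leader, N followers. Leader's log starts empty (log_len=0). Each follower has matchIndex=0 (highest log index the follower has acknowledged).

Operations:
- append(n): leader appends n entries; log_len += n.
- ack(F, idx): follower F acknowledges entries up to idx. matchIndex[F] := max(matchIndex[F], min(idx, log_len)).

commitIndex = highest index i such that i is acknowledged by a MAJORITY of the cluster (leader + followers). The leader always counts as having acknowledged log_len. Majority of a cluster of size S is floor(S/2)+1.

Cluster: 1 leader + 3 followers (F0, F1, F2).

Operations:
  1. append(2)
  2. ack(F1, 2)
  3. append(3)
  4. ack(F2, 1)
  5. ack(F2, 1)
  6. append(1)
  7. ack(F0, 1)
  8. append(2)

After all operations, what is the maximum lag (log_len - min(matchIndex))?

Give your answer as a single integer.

Op 1: append 2 -> log_len=2
Op 2: F1 acks idx 2 -> match: F0=0 F1=2 F2=0; commitIndex=0
Op 3: append 3 -> log_len=5
Op 4: F2 acks idx 1 -> match: F0=0 F1=2 F2=1; commitIndex=1
Op 5: F2 acks idx 1 -> match: F0=0 F1=2 F2=1; commitIndex=1
Op 6: append 1 -> log_len=6
Op 7: F0 acks idx 1 -> match: F0=1 F1=2 F2=1; commitIndex=1
Op 8: append 2 -> log_len=8

Answer: 7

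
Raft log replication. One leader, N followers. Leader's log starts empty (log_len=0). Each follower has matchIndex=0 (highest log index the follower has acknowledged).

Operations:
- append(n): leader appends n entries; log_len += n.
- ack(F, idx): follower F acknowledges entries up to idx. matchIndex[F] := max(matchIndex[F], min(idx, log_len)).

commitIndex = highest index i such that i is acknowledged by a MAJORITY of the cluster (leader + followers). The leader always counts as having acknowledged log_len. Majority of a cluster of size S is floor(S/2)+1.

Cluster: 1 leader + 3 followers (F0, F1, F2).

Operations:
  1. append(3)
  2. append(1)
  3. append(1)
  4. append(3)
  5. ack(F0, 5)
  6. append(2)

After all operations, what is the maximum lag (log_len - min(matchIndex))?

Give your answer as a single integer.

Answer: 10

Derivation:
Op 1: append 3 -> log_len=3
Op 2: append 1 -> log_len=4
Op 3: append 1 -> log_len=5
Op 4: append 3 -> log_len=8
Op 5: F0 acks idx 5 -> match: F0=5 F1=0 F2=0; commitIndex=0
Op 6: append 2 -> log_len=10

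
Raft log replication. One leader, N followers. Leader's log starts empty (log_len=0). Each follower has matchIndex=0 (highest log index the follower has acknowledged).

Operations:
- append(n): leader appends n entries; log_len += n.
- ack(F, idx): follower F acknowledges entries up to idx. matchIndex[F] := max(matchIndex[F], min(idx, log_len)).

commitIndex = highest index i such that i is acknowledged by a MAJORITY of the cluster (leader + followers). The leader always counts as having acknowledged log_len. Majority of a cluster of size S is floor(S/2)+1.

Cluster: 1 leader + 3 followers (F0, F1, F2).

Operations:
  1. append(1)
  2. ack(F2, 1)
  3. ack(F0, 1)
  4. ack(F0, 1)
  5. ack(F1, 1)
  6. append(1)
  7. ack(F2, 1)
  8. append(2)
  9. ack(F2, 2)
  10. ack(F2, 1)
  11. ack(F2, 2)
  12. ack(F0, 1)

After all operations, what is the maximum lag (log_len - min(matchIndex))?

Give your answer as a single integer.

Answer: 3

Derivation:
Op 1: append 1 -> log_len=1
Op 2: F2 acks idx 1 -> match: F0=0 F1=0 F2=1; commitIndex=0
Op 3: F0 acks idx 1 -> match: F0=1 F1=0 F2=1; commitIndex=1
Op 4: F0 acks idx 1 -> match: F0=1 F1=0 F2=1; commitIndex=1
Op 5: F1 acks idx 1 -> match: F0=1 F1=1 F2=1; commitIndex=1
Op 6: append 1 -> log_len=2
Op 7: F2 acks idx 1 -> match: F0=1 F1=1 F2=1; commitIndex=1
Op 8: append 2 -> log_len=4
Op 9: F2 acks idx 2 -> match: F0=1 F1=1 F2=2; commitIndex=1
Op 10: F2 acks idx 1 -> match: F0=1 F1=1 F2=2; commitIndex=1
Op 11: F2 acks idx 2 -> match: F0=1 F1=1 F2=2; commitIndex=1
Op 12: F0 acks idx 1 -> match: F0=1 F1=1 F2=2; commitIndex=1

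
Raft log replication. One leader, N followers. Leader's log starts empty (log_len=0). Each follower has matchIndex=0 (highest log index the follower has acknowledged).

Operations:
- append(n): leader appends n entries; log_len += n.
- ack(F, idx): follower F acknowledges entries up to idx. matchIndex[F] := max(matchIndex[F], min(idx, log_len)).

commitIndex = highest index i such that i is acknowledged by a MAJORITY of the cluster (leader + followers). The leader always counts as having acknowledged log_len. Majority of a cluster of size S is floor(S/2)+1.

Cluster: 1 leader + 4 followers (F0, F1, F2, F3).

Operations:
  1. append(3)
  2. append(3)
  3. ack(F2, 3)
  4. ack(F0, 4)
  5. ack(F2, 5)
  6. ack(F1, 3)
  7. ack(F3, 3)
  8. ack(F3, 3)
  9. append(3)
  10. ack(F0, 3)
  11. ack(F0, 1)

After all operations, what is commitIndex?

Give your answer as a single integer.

Answer: 4

Derivation:
Op 1: append 3 -> log_len=3
Op 2: append 3 -> log_len=6
Op 3: F2 acks idx 3 -> match: F0=0 F1=0 F2=3 F3=0; commitIndex=0
Op 4: F0 acks idx 4 -> match: F0=4 F1=0 F2=3 F3=0; commitIndex=3
Op 5: F2 acks idx 5 -> match: F0=4 F1=0 F2=5 F3=0; commitIndex=4
Op 6: F1 acks idx 3 -> match: F0=4 F1=3 F2=5 F3=0; commitIndex=4
Op 7: F3 acks idx 3 -> match: F0=4 F1=3 F2=5 F3=3; commitIndex=4
Op 8: F3 acks idx 3 -> match: F0=4 F1=3 F2=5 F3=3; commitIndex=4
Op 9: append 3 -> log_len=9
Op 10: F0 acks idx 3 -> match: F0=4 F1=3 F2=5 F3=3; commitIndex=4
Op 11: F0 acks idx 1 -> match: F0=4 F1=3 F2=5 F3=3; commitIndex=4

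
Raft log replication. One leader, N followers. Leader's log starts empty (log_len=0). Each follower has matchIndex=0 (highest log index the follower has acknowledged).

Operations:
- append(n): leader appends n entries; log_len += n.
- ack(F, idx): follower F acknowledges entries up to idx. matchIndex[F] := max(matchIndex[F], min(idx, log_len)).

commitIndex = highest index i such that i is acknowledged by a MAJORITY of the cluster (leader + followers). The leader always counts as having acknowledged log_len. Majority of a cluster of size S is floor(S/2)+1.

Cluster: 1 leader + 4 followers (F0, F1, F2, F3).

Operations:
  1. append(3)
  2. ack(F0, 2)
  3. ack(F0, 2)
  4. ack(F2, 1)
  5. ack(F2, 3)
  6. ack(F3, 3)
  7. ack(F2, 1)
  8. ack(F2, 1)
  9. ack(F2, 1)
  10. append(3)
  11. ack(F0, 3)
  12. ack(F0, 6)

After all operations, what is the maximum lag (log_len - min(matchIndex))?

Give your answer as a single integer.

Op 1: append 3 -> log_len=3
Op 2: F0 acks idx 2 -> match: F0=2 F1=0 F2=0 F3=0; commitIndex=0
Op 3: F0 acks idx 2 -> match: F0=2 F1=0 F2=0 F3=0; commitIndex=0
Op 4: F2 acks idx 1 -> match: F0=2 F1=0 F2=1 F3=0; commitIndex=1
Op 5: F2 acks idx 3 -> match: F0=2 F1=0 F2=3 F3=0; commitIndex=2
Op 6: F3 acks idx 3 -> match: F0=2 F1=0 F2=3 F3=3; commitIndex=3
Op 7: F2 acks idx 1 -> match: F0=2 F1=0 F2=3 F3=3; commitIndex=3
Op 8: F2 acks idx 1 -> match: F0=2 F1=0 F2=3 F3=3; commitIndex=3
Op 9: F2 acks idx 1 -> match: F0=2 F1=0 F2=3 F3=3; commitIndex=3
Op 10: append 3 -> log_len=6
Op 11: F0 acks idx 3 -> match: F0=3 F1=0 F2=3 F3=3; commitIndex=3
Op 12: F0 acks idx 6 -> match: F0=6 F1=0 F2=3 F3=3; commitIndex=3

Answer: 6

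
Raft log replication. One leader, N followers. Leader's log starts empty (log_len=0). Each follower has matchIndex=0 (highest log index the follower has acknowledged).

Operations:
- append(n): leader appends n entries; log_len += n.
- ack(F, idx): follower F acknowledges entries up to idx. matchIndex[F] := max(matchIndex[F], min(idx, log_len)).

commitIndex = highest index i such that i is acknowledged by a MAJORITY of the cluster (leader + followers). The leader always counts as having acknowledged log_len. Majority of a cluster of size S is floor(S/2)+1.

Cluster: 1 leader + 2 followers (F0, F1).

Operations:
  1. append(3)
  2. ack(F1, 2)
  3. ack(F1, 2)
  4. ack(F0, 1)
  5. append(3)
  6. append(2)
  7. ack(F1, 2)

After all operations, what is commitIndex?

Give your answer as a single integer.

Answer: 2

Derivation:
Op 1: append 3 -> log_len=3
Op 2: F1 acks idx 2 -> match: F0=0 F1=2; commitIndex=2
Op 3: F1 acks idx 2 -> match: F0=0 F1=2; commitIndex=2
Op 4: F0 acks idx 1 -> match: F0=1 F1=2; commitIndex=2
Op 5: append 3 -> log_len=6
Op 6: append 2 -> log_len=8
Op 7: F1 acks idx 2 -> match: F0=1 F1=2; commitIndex=2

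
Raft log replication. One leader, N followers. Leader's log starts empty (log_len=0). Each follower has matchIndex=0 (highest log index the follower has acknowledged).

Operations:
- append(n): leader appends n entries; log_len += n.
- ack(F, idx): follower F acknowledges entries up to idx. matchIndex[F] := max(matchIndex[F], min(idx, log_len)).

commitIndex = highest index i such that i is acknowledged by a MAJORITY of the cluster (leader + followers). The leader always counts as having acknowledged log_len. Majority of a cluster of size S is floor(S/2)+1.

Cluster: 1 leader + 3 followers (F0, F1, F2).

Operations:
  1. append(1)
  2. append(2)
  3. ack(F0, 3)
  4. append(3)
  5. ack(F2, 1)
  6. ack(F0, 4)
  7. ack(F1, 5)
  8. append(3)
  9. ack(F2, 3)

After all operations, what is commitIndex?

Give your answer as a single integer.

Answer: 4

Derivation:
Op 1: append 1 -> log_len=1
Op 2: append 2 -> log_len=3
Op 3: F0 acks idx 3 -> match: F0=3 F1=0 F2=0; commitIndex=0
Op 4: append 3 -> log_len=6
Op 5: F2 acks idx 1 -> match: F0=3 F1=0 F2=1; commitIndex=1
Op 6: F0 acks idx 4 -> match: F0=4 F1=0 F2=1; commitIndex=1
Op 7: F1 acks idx 5 -> match: F0=4 F1=5 F2=1; commitIndex=4
Op 8: append 3 -> log_len=9
Op 9: F2 acks idx 3 -> match: F0=4 F1=5 F2=3; commitIndex=4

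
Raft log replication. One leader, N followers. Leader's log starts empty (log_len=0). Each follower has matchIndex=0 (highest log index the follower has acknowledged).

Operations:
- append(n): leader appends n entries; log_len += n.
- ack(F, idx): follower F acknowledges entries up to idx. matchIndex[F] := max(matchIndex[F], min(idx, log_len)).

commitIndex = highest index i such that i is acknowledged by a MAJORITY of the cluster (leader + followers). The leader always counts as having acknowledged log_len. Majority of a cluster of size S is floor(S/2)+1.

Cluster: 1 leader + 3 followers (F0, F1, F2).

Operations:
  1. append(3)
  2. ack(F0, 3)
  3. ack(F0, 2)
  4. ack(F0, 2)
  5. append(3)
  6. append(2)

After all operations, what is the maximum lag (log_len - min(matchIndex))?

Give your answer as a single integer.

Op 1: append 3 -> log_len=3
Op 2: F0 acks idx 3 -> match: F0=3 F1=0 F2=0; commitIndex=0
Op 3: F0 acks idx 2 -> match: F0=3 F1=0 F2=0; commitIndex=0
Op 4: F0 acks idx 2 -> match: F0=3 F1=0 F2=0; commitIndex=0
Op 5: append 3 -> log_len=6
Op 6: append 2 -> log_len=8

Answer: 8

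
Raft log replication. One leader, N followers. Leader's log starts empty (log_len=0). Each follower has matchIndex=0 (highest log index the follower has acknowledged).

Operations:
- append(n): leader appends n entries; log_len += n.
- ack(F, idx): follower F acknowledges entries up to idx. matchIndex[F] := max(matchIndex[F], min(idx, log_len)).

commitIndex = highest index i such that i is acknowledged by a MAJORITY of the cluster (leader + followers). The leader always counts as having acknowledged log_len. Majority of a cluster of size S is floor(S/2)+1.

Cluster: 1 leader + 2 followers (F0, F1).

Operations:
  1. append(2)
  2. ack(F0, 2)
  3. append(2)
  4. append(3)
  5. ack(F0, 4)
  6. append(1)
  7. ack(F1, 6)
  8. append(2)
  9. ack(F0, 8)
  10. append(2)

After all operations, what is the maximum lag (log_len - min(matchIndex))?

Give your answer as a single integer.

Answer: 6

Derivation:
Op 1: append 2 -> log_len=2
Op 2: F0 acks idx 2 -> match: F0=2 F1=0; commitIndex=2
Op 3: append 2 -> log_len=4
Op 4: append 3 -> log_len=7
Op 5: F0 acks idx 4 -> match: F0=4 F1=0; commitIndex=4
Op 6: append 1 -> log_len=8
Op 7: F1 acks idx 6 -> match: F0=4 F1=6; commitIndex=6
Op 8: append 2 -> log_len=10
Op 9: F0 acks idx 8 -> match: F0=8 F1=6; commitIndex=8
Op 10: append 2 -> log_len=12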